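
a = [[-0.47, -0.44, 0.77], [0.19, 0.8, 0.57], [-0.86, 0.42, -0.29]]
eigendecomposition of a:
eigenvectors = [[(-0.71+0j), (-0.71-0j), (-0.09+0j)],[-0.06+0.25j, (-0.06-0.25j), 0.93+0.00j],[(-0.02-0.66j), -0.02+0.66j, (0.36+0j)]]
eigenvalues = [(-0.48+0.88j), (-0.48-0.88j), (1+0j)]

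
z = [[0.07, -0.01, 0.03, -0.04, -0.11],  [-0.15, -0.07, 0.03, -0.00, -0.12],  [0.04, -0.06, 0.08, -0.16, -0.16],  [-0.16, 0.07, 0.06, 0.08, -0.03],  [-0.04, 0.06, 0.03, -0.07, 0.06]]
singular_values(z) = [0.3, 0.26, 0.13, 0.09, 0.01]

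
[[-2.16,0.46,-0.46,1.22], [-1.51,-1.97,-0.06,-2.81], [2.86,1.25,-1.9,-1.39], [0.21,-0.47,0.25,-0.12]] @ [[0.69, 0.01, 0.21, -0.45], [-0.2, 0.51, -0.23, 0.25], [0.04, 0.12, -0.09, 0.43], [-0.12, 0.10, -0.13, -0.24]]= [[-1.75, 0.28, -0.68, 0.60],[-0.31, -1.31, 0.51, 0.84],[1.81, 0.30, 0.66, -1.46],[0.26, -0.22, 0.15, -0.08]]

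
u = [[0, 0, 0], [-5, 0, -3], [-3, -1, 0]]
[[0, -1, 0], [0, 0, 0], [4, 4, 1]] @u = [[5, 0, 3], [0, 0, 0], [-23, -1, -12]]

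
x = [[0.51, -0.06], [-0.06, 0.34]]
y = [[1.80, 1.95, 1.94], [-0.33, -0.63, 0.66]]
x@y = [[0.94, 1.03, 0.95], [-0.22, -0.33, 0.11]]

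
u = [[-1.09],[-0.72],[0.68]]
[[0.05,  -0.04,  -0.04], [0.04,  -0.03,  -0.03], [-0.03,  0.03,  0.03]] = u @ [[-0.05, 0.04, 0.04]]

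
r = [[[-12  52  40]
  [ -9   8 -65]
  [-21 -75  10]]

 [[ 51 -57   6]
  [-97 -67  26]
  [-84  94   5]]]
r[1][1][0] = -97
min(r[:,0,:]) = -57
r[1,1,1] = -67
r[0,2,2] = 10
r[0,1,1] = 8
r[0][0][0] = -12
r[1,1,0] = -97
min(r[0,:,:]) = -75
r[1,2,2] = 5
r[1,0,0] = 51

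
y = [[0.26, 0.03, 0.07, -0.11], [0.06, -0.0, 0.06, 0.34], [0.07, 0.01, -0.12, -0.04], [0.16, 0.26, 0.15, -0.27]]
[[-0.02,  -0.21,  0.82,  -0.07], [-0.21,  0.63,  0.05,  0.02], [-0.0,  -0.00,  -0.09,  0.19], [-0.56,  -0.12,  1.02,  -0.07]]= y @ [[-0.03, -0.06, 2.21, 0.16], [-2.75, 1.91, 0.57, 0.78], [-0.01, -0.53, 2.29, -1.49], [-0.6, 1.97, -0.64, 0.28]]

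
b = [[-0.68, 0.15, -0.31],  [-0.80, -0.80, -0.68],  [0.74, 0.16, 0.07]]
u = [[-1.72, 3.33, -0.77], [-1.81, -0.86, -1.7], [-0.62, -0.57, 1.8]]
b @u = [[1.09, -2.22, -0.29], [3.25, -1.59, 0.75], [-1.61, 2.29, -0.72]]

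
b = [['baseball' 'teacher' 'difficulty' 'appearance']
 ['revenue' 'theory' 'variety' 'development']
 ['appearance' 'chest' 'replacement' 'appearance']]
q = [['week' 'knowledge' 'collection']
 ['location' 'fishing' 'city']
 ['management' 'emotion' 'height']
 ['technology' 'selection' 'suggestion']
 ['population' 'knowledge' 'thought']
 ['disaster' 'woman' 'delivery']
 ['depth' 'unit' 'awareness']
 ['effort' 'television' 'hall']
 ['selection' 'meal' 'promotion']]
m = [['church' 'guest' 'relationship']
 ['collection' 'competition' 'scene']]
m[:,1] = ['guest', 'competition']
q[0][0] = 'week'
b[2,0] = 'appearance'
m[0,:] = ['church', 'guest', 'relationship']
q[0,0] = 'week'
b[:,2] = ['difficulty', 'variety', 'replacement']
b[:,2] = ['difficulty', 'variety', 'replacement']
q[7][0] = 'effort'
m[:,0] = ['church', 'collection']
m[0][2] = 'relationship'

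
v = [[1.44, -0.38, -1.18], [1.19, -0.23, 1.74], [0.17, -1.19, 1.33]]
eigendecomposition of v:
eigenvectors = [[-0.91+0.00j, 0.03-0.42j, 0.03+0.42j], [-0.25+0.00j, -0.76+0.00j, -0.76-0.00j], [(0.33+0j), -0.29-0.41j, (-0.29+0.41j)]]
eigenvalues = [(1.77+0j), (0.39+1.58j), (0.39-1.58j)]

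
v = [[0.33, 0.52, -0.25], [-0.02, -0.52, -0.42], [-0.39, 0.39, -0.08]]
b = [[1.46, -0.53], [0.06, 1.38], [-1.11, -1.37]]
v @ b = [[0.79, 0.89], [0.41, -0.13], [-0.46, 0.85]]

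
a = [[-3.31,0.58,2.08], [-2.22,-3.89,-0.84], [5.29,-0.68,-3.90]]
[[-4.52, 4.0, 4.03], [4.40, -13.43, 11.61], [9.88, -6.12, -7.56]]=a @ [[-1.29, -0.05, -1.12], [0.55, 3.28, -2.53], [-4.38, 0.93, 0.86]]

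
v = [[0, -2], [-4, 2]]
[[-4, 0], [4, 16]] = v @ [[0, -4], [2, 0]]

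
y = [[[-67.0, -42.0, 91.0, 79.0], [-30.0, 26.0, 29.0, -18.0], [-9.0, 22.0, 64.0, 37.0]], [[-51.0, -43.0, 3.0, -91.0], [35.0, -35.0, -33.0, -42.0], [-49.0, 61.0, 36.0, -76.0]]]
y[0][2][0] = -9.0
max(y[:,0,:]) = 91.0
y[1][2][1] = 61.0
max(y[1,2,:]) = 61.0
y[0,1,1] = 26.0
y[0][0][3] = 79.0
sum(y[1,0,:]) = -182.0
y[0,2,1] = 22.0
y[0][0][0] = -67.0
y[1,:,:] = [[-51.0, -43.0, 3.0, -91.0], [35.0, -35.0, -33.0, -42.0], [-49.0, 61.0, 36.0, -76.0]]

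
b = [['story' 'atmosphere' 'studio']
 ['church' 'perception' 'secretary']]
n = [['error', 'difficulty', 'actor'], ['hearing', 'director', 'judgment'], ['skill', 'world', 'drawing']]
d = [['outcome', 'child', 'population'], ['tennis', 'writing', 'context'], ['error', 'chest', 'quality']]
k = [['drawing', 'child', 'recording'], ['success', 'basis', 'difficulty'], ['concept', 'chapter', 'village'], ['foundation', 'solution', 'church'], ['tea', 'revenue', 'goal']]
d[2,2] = 'quality'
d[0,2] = 'population'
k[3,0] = 'foundation'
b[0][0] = 'story'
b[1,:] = ['church', 'perception', 'secretary']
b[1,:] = ['church', 'perception', 'secretary']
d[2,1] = 'chest'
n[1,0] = 'hearing'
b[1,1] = 'perception'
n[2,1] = 'world'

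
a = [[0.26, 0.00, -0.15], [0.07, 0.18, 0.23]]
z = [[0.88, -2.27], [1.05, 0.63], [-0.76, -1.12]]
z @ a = [[0.07, -0.41, -0.65], [0.32, 0.11, -0.01], [-0.28, -0.20, -0.14]]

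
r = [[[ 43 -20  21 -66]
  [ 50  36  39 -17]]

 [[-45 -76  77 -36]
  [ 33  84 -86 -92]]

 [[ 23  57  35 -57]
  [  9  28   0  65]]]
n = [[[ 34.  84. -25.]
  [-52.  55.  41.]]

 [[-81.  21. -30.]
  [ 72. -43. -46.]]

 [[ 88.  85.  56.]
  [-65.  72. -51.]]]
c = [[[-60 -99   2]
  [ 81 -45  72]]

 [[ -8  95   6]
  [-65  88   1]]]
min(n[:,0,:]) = -81.0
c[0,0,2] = 2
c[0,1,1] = -45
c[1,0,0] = -8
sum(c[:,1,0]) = 16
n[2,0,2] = 56.0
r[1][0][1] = -76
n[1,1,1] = -43.0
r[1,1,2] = -86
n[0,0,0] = 34.0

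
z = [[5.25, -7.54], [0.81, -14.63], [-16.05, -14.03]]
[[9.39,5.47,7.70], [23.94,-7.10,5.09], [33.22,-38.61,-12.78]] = z @ [[-0.61, 1.89, 1.05], [-1.67, 0.59, -0.29]]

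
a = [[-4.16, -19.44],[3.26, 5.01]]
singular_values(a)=[20.66, 2.06]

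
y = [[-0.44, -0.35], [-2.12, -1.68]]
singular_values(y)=[2.76, 0.0]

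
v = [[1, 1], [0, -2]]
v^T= [[1, 0], [1, -2]]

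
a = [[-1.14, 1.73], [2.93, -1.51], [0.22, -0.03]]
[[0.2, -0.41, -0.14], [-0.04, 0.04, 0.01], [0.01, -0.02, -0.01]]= a@[[0.07, -0.16, -0.06], [0.16, -0.34, -0.12]]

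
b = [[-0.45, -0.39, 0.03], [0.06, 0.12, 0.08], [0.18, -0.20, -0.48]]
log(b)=[[(-0.05+3.98j),  5.06+4.14j,  0.64+0.73j], [(-1.06-0.92j),  (-6.81-1.44j),  (-1-0.81j)], [0.21+0.69j,  (3.86+3.42j),  (-0.19+3.75j)]]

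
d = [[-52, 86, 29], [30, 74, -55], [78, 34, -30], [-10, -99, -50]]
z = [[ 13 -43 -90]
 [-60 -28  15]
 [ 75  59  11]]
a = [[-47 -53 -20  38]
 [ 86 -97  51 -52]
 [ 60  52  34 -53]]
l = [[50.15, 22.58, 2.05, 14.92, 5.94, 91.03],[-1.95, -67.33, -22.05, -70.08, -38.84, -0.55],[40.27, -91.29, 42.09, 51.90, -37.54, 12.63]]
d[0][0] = -52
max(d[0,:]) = 86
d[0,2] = 29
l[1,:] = [-1.95, -67.33, -22.05, -70.08, -38.84, -0.55]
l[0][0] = 50.15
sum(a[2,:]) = 93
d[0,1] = 86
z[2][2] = 11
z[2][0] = 75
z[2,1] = 59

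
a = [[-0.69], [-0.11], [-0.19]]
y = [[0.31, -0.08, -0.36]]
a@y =[[-0.21, 0.06, 0.25], [-0.03, 0.01, 0.04], [-0.06, 0.02, 0.07]]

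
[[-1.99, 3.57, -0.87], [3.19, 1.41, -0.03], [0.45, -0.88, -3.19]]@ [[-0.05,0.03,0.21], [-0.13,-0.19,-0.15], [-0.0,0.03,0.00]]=[[-0.36, -0.76, -0.95],[-0.34, -0.17, 0.46],[0.09, 0.08, 0.23]]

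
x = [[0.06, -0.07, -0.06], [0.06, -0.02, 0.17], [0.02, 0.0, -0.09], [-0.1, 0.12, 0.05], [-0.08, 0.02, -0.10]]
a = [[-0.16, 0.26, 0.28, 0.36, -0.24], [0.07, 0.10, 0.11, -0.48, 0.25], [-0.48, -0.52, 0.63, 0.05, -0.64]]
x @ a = [[0.01, 0.04, -0.03, 0.05, 0.01], [-0.09, -0.07, 0.12, 0.04, -0.13], [0.04, 0.05, -0.05, 0.00, 0.05], [0.0, -0.04, 0.02, -0.09, 0.02], [0.06, 0.03, -0.08, -0.04, 0.09]]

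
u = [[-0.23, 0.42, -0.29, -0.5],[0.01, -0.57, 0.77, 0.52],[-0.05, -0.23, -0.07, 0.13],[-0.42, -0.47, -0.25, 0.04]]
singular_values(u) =[1.3, 0.7, 0.31, 0.0]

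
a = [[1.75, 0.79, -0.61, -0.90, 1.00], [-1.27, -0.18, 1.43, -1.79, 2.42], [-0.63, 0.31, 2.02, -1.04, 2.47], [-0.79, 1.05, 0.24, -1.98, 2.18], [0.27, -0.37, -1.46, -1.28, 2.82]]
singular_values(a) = [6.14, 3.22, 1.71, 1.22, 0.48]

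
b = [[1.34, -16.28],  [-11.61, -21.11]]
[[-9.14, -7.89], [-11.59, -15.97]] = b@[[-0.02, 0.43],[0.56, 0.52]]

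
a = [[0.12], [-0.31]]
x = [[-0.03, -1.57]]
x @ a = [[0.48]]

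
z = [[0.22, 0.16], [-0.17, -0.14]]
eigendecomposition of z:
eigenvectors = [[0.83, -0.54], [-0.56, 0.84]]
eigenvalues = [0.11, -0.03]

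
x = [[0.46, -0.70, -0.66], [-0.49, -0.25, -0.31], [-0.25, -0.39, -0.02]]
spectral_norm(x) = 1.10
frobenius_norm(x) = 1.32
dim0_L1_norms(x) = [1.2, 1.34, 0.99]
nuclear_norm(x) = 2.04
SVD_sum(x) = [[0.25, -0.76, -0.67], [0.06, -0.19, -0.17], [0.06, -0.17, -0.15]] + [[0.21, 0.05, 0.02], [-0.54, -0.14, -0.04], [-0.33, -0.09, -0.03]] + [[-0.0, 0.01, -0.01], [-0.01, 0.08, -0.10], [0.02, -0.13, 0.16]]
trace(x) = 0.19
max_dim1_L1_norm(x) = 1.82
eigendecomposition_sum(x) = [[-0.2, -0.39, -0.29],[-0.23, -0.46, -0.34],[-0.16, -0.32, -0.23]] + [[0.66, -0.28, -0.42],[-0.28, 0.12, 0.18],[-0.07, 0.03, 0.04]] + [[-0.01, -0.03, 0.04], [0.02, 0.09, -0.15], [-0.03, -0.1, 0.17]]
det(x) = -0.19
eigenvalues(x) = [-0.89, 0.82, 0.25]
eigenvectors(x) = [[0.58, 0.92, 0.19], [0.67, -0.39, -0.64], [0.47, -0.09, 0.74]]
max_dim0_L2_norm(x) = 0.84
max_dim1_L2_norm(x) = 1.07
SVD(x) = [[-0.95, 0.32, -0.06], [-0.24, -0.81, -0.54], [-0.22, -0.49, 0.84]] @ diag([1.1023333372963802, 0.6901083849972407, 0.24395005726895486]) @ [[-0.24, 0.73, 0.64], [0.97, 0.25, 0.08], [0.11, -0.63, 0.77]]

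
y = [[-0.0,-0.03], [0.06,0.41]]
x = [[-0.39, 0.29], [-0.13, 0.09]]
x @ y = [[0.02,0.13], [0.01,0.04]]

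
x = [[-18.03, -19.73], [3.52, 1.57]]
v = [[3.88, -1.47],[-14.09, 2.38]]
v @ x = [[-75.13, -78.86], [262.42, 281.73]]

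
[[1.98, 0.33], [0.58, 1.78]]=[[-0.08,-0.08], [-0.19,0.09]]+[[2.06,0.41],[0.77,1.69]]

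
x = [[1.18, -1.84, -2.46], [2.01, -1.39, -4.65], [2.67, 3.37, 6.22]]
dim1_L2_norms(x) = [3.29, 5.25, 7.56]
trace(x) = 6.01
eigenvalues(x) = [(2.08+3.31j), (2.08-3.31j), (1.85+0j)]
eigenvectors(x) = [[(-0.28-0.17j), -0.28+0.17j, 0.06+0.00j], [(-0.72+0j), -0.72-0.00j, (-0.81+0j)], [0.42+0.44j, (0.42-0.44j), (0.59+0j)]]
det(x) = 28.34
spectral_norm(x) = 9.08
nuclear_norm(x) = 13.48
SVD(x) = [[0.32,-0.38,-0.87], [0.51,-0.71,0.49], [-0.80,-0.6,-0.04]] @ diag([9.080475704824664, 3.514940145168281, 0.8880634830762044]) @ [[-0.08, -0.44, -0.89], [-0.99, -0.10, 0.14], [-0.15, 0.89, -0.43]]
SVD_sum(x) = [[-0.24, -1.28, -2.61], [-0.37, -2.02, -4.12], [0.59, 3.19, 6.50]] + [[1.30, 0.13, -0.18], [2.45, 0.24, -0.34], [2.08, 0.21, -0.29]] + [[0.11, -0.69, 0.33], [-0.06, 0.39, -0.19], [0.0, -0.03, 0.01]]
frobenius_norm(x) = 9.78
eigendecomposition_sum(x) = [[(0.46+1.7j), -0.90+0.62j, -1.28+0.68j], [(2.79+2.69j), -1.00+2.18j, (-1.64+2.72j)], [(0.04-3.26j), (1.91-0.64j), 2.61-0.57j]] + [[(0.46-1.7j), (-0.9-0.62j), -1.28-0.68j],  [2.79-2.69j, (-1-2.18j), (-1.64-2.72j)],  [(0.04+3.26j), (1.91+0.64j), 2.61+0.57j]] + [[0.25+0.00j, (-0.04-0j), 0.10+0.00j], [(-3.57-0j), 0.61+0.00j, -1.36-0.00j], [2.60+0.00j, (-0.44-0j), (0.99+0j)]]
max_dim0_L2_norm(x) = 8.15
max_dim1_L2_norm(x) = 7.56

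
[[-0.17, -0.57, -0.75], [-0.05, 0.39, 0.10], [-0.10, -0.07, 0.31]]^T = [[-0.17,-0.05,-0.1],[-0.57,0.39,-0.07],[-0.75,0.1,0.31]]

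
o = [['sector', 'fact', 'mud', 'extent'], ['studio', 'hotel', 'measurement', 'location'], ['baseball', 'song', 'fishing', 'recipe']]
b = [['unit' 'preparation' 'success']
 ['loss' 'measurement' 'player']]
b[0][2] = 'success'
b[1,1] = 'measurement'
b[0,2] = 'success'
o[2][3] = 'recipe'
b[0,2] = 'success'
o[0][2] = 'mud'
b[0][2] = 'success'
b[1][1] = 'measurement'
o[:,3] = ['extent', 'location', 'recipe']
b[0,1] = 'preparation'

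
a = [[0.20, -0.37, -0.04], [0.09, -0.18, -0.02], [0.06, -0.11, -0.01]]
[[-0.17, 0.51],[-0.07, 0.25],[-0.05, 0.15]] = a@[[-1.88,-0.01], [-0.53,-1.47], [-0.15,0.75]]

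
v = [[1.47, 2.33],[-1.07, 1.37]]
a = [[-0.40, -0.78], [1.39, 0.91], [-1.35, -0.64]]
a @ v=[[0.25, -2.00],[1.07, 4.49],[-1.30, -4.02]]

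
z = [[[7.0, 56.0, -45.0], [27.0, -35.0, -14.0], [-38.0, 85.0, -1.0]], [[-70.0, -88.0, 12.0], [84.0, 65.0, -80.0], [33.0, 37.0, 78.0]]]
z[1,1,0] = 84.0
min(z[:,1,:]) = -80.0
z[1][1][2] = -80.0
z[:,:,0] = [[7.0, 27.0, -38.0], [-70.0, 84.0, 33.0]]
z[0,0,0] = 7.0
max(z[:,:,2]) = 78.0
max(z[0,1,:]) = 27.0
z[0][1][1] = -35.0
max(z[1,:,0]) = 84.0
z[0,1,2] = -14.0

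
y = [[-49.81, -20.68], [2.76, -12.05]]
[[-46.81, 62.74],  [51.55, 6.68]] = y @ [[2.48, -0.94], [-3.71, -0.77]]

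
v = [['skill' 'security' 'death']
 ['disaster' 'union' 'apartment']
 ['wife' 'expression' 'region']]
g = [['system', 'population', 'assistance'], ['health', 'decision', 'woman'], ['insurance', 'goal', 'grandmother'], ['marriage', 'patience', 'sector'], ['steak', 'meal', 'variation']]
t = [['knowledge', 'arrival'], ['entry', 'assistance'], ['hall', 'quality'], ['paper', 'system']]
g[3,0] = 'marriage'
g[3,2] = 'sector'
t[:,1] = ['arrival', 'assistance', 'quality', 'system']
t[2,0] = 'hall'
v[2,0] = 'wife'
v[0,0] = 'skill'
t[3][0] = 'paper'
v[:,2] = ['death', 'apartment', 'region']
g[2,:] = ['insurance', 'goal', 'grandmother']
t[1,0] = 'entry'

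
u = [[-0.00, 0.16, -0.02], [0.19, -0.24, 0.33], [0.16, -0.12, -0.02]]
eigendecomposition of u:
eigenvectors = [[-0.73+0.00j, (0.33+0.24j), (0.33-0.24j)], [-0.62+0.00j, (-0.7+0j), (-0.7-0j)], [(-0.28+0j), -0.29-0.51j, (-0.29+0.51j)]]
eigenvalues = [(0.13+0j), (-0.19+0.17j), (-0.19-0.17j)]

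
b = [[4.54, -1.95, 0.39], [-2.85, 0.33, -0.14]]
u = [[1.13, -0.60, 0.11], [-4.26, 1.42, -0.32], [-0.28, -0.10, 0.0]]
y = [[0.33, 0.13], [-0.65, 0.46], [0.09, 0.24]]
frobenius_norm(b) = 5.73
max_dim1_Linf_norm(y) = 0.65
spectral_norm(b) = 5.68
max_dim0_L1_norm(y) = 1.07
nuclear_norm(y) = 1.21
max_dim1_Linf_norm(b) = 4.54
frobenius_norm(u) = 4.69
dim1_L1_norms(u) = [1.84, 6.0, 0.38]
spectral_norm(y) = 0.82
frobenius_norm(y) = 0.91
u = y @ b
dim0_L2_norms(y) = [0.73, 0.53]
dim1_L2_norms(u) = [1.28, 4.5, 0.3]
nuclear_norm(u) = 4.96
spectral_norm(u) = 4.68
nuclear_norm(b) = 6.40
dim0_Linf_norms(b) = [4.54, 1.95, 0.39]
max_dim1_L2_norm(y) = 0.8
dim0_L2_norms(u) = [4.42, 1.54, 0.34]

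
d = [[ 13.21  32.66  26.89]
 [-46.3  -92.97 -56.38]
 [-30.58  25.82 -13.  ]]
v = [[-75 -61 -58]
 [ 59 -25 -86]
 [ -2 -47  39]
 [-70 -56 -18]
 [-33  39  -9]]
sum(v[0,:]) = -194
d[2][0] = -30.58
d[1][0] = -46.3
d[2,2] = -13.0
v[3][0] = -70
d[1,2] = -56.38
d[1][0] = -46.3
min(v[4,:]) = -33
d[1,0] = -46.3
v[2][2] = 39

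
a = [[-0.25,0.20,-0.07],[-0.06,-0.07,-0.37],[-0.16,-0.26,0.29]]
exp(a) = [[0.78, 0.18, -0.11], [-0.02, 0.98, -0.42], [-0.16, -0.31, 1.40]]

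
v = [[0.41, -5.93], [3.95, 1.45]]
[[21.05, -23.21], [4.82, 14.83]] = v @ [[2.46,2.26], [-3.38,4.07]]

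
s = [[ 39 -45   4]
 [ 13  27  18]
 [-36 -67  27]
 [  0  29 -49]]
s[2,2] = 27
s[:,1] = [-45, 27, -67, 29]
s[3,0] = 0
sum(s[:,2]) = 0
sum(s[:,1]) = -56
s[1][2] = 18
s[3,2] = -49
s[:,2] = [4, 18, 27, -49]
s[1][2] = 18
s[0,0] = 39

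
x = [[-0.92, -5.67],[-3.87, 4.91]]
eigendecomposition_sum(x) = [[-2.69, -1.81], [-1.24, -0.83]] + [[1.77, -3.86], [-2.63, 5.74]]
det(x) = -26.46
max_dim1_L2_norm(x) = 6.25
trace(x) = 3.99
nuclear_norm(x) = 11.18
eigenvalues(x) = [-3.52, 7.51]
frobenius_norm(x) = 8.49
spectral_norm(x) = 7.78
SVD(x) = [[-0.66, 0.75],[0.75, 0.66]] @ diag([7.778793698290438, 3.401568549865925]) @ [[-0.29, 0.96], [-0.96, -0.29]]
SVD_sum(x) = [[1.52, -4.92], [-1.72, 5.57]] + [[-2.44, -0.75], [-2.15, -0.66]]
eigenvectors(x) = [[-0.91, 0.56], [-0.42, -0.83]]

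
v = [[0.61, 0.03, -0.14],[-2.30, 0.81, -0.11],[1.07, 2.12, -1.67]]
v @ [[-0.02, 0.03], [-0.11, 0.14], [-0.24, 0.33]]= [[0.02,-0.02], [-0.02,0.01], [0.15,-0.22]]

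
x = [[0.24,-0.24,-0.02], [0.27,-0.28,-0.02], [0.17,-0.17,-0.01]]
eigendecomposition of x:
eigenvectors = [[0.57, 0.64, 0.38], [0.72, 0.53, 0.3], [0.38, 0.56, 0.88]]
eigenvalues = [-0.08, 0.02, 0.01]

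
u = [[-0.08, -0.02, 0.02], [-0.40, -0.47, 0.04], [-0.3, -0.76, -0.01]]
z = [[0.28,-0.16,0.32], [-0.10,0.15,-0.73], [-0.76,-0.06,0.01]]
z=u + [[0.36, -0.14, 0.3],  [0.30, 0.62, -0.77],  [-0.46, 0.7, 0.02]]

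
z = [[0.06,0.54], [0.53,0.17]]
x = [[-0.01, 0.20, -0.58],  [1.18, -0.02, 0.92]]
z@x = [[0.64, 0.0, 0.46],[0.2, 0.10, -0.15]]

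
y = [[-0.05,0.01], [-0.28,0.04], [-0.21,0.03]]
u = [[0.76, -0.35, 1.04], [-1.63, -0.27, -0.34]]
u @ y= [[-0.16, 0.02], [0.23, -0.04]]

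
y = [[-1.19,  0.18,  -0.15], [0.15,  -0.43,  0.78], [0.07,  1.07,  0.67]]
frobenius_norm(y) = 1.97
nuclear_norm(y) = 3.35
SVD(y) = [[0.81, 0.42, -0.41], [-0.4, -0.12, -0.91], [-0.43, 0.90, 0.07]] @ diag([1.2846096811570944, 1.2622933253078021, 0.801182580914513]) @ [[-0.82, -0.11, -0.56], [-0.36, 0.86, 0.36], [0.44, 0.49, -0.75]]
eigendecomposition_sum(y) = [[-0.0, -0.02, -0.02],[0.03, 0.29, 0.43],[0.06, 0.6, 0.9]] + [[-1.02, 0.66, -0.35], [0.31, -0.2, 0.1], [-0.13, 0.09, -0.05]] + [[-0.17,-0.47,0.22], [-0.19,-0.52,0.24], [0.14,0.38,-0.18]]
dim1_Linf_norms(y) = [1.19, 0.78, 1.07]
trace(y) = -0.95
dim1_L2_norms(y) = [1.21, 0.9, 1.26]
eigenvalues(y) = [1.18, -1.26, -0.87]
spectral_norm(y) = 1.28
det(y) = 1.30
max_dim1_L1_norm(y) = 1.81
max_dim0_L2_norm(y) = 1.2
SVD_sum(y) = [[-0.85, -0.11, -0.58], [0.42, 0.06, 0.29], [0.45, 0.06, 0.31]] + [[-0.19,  0.46,  0.19], [0.05,  -0.13,  -0.05], [-0.41,  0.98,  0.41]] + [[-0.15, -0.16, 0.25], [-0.32, -0.36, 0.54], [0.03, 0.03, -0.04]]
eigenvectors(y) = [[0.02, -0.95, -0.59], [-0.43, 0.29, -0.65], [-0.9, -0.12, 0.48]]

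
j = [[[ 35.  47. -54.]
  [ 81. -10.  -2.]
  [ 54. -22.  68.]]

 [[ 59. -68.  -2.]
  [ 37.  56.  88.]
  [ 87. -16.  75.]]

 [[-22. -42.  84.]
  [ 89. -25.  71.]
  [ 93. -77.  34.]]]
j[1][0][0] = 59.0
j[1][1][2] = 88.0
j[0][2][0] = 54.0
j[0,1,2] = -2.0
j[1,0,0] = 59.0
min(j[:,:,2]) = -54.0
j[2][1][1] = -25.0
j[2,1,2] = 71.0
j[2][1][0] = 89.0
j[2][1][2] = 71.0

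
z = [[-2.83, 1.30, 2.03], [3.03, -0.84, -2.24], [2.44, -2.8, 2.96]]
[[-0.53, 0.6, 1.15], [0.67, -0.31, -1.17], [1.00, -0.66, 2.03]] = z@[[0.42, 0.21, 0.19], [0.21, 0.62, 0.19], [0.19, 0.19, 0.71]]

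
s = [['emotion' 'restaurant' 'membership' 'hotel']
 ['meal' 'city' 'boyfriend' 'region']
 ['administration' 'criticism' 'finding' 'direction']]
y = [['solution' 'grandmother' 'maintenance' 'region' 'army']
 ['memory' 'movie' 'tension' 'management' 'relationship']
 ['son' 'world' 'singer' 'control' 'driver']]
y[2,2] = 'singer'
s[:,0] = ['emotion', 'meal', 'administration']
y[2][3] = 'control'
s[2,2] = 'finding'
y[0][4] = 'army'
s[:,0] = ['emotion', 'meal', 'administration']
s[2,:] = ['administration', 'criticism', 'finding', 'direction']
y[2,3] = 'control'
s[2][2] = 'finding'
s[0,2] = 'membership'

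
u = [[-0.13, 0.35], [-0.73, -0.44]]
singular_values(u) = [0.86, 0.37]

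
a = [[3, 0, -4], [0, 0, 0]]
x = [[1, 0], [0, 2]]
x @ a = [[3, 0, -4], [0, 0, 0]]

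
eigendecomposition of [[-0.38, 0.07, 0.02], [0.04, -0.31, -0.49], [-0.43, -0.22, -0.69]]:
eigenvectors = [[-0.14, -0.53, 0.17], [0.69, 0.81, 0.89], [0.71, 0.26, -0.43]]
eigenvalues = [-0.82, -0.5, -0.07]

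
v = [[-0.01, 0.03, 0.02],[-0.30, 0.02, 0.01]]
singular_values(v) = [0.3, 0.04]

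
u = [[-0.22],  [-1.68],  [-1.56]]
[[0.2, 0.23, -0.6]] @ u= [[0.51]]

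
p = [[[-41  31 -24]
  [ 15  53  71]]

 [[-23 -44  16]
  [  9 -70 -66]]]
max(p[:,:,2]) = 71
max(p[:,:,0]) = 15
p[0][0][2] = -24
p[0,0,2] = -24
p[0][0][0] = -41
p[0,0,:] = [-41, 31, -24]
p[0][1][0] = 15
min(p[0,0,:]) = -41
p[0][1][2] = 71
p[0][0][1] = 31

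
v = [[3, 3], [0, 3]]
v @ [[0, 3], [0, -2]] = [[0, 3], [0, -6]]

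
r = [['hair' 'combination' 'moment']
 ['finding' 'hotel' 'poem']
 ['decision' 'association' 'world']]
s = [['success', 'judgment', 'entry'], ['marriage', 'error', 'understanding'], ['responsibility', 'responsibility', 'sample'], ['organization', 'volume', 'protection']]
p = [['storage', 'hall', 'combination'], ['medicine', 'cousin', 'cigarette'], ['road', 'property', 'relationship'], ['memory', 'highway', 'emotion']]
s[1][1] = 'error'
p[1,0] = 'medicine'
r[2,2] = 'world'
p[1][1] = 'cousin'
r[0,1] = 'combination'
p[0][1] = 'hall'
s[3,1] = 'volume'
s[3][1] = 'volume'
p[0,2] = 'combination'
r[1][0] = 'finding'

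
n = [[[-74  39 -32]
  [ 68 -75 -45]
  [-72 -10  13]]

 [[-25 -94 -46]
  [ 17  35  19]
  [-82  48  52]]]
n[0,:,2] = [-32, -45, 13]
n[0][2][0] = -72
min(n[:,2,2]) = 13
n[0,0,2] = -32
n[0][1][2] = -45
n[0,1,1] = -75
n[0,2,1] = -10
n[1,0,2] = -46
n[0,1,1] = -75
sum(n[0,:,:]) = -188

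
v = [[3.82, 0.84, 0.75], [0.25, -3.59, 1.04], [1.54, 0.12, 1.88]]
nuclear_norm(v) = 9.50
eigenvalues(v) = [4.38, 1.34, -3.61]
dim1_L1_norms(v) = [5.41, 4.88, 3.54]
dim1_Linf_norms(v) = [3.82, 3.59, 1.88]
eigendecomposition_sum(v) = [[3.57, 0.39, 1.23], [0.4, 0.04, 0.14], [2.22, 0.25, 0.77]] + [[0.25, 0.03, -0.41],[-0.13, -0.02, 0.21],[-0.68, -0.09, 1.11]] + [[0.0, 0.41, -0.08],[-0.02, -3.62, 0.69],[-0.0, -0.04, 0.01]]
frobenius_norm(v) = 5.98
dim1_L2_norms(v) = [3.98, 3.75, 2.43]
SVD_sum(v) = [[3.61, 0.84, 1.32], [-0.17, -0.04, -0.06], [1.9, 0.44, 0.69]] + [[-0.02,0.17,-0.06],[0.34,-3.48,1.3],[0.06,-0.64,0.24]] + [[0.22, -0.17, -0.51],[0.09, -0.07, -0.2],[-0.42, 0.31, 0.95]]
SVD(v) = [[-0.88, 0.05, -0.46], [0.04, -0.98, -0.18], [-0.46, -0.18, 0.87]] @ diag([4.450742279106944, 3.8002604129896405, 1.249805568252021]) @ [[-0.92, -0.21, -0.34], [-0.09, 0.93, -0.35], [-0.39, 0.29, 0.88]]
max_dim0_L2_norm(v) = 4.13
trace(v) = 2.11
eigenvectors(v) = [[0.85, 0.34, 0.11],[0.1, -0.18, -0.99],[0.53, -0.92, -0.01]]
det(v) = -21.14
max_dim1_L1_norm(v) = 5.41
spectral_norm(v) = 4.45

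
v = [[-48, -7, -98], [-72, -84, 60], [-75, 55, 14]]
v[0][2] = -98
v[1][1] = -84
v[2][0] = -75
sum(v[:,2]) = -24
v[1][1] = -84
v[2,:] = [-75, 55, 14]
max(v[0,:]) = -7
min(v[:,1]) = -84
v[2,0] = -75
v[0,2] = -98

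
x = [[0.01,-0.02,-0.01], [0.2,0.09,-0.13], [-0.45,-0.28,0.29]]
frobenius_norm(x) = 0.66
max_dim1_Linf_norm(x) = 0.45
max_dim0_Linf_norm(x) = 0.45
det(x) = 0.00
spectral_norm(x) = 0.66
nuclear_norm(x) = 0.69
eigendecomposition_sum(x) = [[0.00+0.00j, 0.00-0.00j, -0.00+0.00j], [0.19+0.00j, (0.1-0j), -0.13+0.00j], [-0.47+0.00j, (-0.24+0j), (0.31+0j)]] + [[0.00+0.02j,(-0.01-0.02j),-0.00-0.01j], [0j,(-0-0j),-0.00-0.00j], [0.01+0.03j,(-0.02-0.03j),-0.01-0.01j]] + [[-0.02j, (-0.01+0.02j), (-0+0.01j)], [0.00-0.00j, -0.00+0.00j, -0.00+0.00j], [(0.01-0.03j), (-0.02+0.03j), (-0.01+0.01j)]]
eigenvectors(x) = [[0j, (0.52+0.05j), 0.52-0.05j], [0.38+0.00j, 0.07-0.09j, (0.07+0.09j)], [(-0.92+0j), (0.85+0j), (0.85-0j)]]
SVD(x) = [[-0.01, -0.65, 0.76], [-0.39, -0.7, -0.60], [0.92, -0.3, -0.25]] @ diag([0.6551367570128347, 0.03732129333755273, 0.0017177526941836775]) @ [[-0.75,  -0.45,  0.49],[-0.34,  0.89,  0.3],[-0.57,  0.06,  -0.82]]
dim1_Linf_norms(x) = [0.02, 0.2, 0.45]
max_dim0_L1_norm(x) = 0.66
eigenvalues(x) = [(0.41+0j), (-0.01+0.01j), (-0.01-0.01j)]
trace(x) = 0.39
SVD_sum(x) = [[0.0, 0.0, -0.00],[0.19, 0.11, -0.12],[-0.45, -0.27, 0.29]] + [[0.01, -0.02, -0.01], [0.01, -0.02, -0.01], [0.00, -0.01, -0.0]] + [[-0.0, 0.0, -0.0], [0.00, -0.0, 0.0], [0.00, -0.0, 0.0]]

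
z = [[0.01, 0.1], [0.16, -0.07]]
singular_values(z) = [0.18, 0.09]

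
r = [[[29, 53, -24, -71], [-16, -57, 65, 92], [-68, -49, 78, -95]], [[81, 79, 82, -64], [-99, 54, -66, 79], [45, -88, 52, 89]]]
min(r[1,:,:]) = -99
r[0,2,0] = -68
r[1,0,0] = 81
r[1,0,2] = 82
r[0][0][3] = -71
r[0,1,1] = -57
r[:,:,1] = [[53, -57, -49], [79, 54, -88]]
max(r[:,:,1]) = 79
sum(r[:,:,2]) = 187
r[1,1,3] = 79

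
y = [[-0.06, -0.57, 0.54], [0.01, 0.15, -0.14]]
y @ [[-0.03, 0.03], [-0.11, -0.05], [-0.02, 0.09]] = [[0.05, 0.08], [-0.01, -0.02]]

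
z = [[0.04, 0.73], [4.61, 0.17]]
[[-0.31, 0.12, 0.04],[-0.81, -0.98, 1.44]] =z@[[-0.16,-0.22,0.31], [-0.42,0.18,0.04]]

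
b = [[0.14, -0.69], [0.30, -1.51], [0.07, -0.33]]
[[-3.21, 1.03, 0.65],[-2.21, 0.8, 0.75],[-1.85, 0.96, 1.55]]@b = [[-0.09, 0.45], [-0.02, 0.07], [0.14, -0.68]]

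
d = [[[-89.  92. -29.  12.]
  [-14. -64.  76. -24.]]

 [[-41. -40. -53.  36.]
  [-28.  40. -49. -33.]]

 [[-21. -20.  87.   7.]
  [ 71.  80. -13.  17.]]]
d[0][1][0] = -14.0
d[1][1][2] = -49.0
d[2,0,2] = 87.0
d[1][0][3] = 36.0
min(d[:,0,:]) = -89.0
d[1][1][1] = 40.0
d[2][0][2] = 87.0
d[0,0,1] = 92.0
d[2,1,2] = -13.0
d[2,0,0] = -21.0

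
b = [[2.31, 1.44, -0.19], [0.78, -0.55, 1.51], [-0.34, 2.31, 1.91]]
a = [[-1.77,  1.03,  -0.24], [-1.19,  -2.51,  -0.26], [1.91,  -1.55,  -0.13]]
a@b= [[-3.20, -3.67, 1.43], [-4.62, -0.93, -4.06], [3.25, 3.3, -2.95]]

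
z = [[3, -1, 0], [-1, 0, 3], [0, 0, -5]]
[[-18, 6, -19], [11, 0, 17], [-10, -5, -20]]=z @ [[-5, 3, -5], [3, 3, 4], [2, 1, 4]]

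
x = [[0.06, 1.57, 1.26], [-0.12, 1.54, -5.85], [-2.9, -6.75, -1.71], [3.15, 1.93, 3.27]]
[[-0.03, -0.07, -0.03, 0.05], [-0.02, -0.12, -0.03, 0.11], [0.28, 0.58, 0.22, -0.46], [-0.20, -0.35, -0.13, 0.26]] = x@[[-0.05, -0.09, -0.03, 0.07], [-0.02, -0.05, -0.02, 0.04], [0.00, 0.01, 0.0, -0.01]]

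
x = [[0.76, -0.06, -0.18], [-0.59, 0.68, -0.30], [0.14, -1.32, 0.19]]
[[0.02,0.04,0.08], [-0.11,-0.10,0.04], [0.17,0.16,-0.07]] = x @ [[0.02, 0.04, 0.06],[-0.12, -0.12, 0.03],[0.04, -0.03, -0.19]]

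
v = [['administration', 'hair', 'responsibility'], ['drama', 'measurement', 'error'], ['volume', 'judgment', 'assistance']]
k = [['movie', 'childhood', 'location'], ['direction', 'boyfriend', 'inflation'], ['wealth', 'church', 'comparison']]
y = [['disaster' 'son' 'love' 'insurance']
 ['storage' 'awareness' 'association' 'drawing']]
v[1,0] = 'drama'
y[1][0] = 'storage'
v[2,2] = 'assistance'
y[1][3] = 'drawing'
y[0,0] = 'disaster'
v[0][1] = 'hair'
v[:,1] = ['hair', 'measurement', 'judgment']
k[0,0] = 'movie'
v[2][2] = 'assistance'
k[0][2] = 'location'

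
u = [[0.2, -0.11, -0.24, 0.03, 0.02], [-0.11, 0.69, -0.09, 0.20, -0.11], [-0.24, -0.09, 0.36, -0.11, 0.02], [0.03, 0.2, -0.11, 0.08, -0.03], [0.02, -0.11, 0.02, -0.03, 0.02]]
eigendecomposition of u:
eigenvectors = [[-0.07, 0.60, 0.64, 0.33, 0.33], [0.91, -0.19, 0.04, 0.09, 0.34], [-0.23, -0.76, 0.5, 0.34, 0.04], [0.29, 0.14, 0.11, 0.44, -0.83], [-0.15, 0.03, -0.57, 0.76, 0.27]]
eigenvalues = [0.8, 0.55, -0.01, 0.01, 0.0]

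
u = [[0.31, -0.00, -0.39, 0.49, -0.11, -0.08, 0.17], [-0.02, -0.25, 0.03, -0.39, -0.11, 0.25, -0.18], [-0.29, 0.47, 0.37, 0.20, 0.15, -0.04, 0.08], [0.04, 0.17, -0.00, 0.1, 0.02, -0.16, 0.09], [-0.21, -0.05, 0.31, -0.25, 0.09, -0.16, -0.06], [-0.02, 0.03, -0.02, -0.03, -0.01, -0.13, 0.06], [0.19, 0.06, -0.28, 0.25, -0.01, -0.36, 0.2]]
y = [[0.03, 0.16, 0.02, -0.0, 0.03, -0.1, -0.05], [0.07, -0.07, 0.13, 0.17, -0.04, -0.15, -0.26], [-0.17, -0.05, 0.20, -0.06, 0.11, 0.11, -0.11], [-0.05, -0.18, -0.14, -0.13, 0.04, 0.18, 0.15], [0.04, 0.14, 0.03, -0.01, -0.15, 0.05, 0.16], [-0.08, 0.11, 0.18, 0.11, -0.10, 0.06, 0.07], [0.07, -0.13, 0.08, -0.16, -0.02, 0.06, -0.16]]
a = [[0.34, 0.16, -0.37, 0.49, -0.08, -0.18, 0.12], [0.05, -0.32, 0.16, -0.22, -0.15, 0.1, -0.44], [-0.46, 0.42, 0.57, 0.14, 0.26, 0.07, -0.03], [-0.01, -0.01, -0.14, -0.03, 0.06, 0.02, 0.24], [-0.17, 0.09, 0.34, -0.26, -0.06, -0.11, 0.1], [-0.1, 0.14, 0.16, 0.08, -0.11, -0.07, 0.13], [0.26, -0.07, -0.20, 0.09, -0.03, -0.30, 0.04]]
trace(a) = 0.47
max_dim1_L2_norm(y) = 0.38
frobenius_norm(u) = 1.44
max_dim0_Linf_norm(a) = 0.57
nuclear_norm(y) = 1.73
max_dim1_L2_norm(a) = 0.9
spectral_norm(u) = 1.08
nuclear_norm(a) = 3.11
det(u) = 0.00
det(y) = 0.00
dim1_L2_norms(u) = [0.73, 0.57, 0.72, 0.27, 0.49, 0.15, 0.59]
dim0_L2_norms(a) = [0.66, 0.58, 0.83, 0.63, 0.34, 0.39, 0.54]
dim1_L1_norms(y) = [0.39, 0.89, 0.81, 0.87, 0.58, 0.71, 0.68]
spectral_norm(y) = 0.51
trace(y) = -0.22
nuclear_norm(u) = 2.58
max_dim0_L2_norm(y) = 0.4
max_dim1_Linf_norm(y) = 0.26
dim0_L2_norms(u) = [0.51, 0.57, 0.68, 0.75, 0.24, 0.52, 0.35]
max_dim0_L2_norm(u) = 0.75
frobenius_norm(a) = 1.56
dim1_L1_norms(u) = [1.55, 1.23, 1.6, 0.58, 1.13, 0.3, 1.35]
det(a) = -0.00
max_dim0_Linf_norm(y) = 0.26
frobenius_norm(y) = 0.82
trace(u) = 0.69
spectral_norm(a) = 1.14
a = u + y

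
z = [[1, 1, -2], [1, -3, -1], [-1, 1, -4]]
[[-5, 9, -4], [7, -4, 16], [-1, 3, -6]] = z @ [[-2, 4, 1], [-3, 3, -5], [0, -1, 0]]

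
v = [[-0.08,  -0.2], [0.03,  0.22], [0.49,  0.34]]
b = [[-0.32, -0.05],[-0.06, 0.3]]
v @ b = [[0.04, -0.06], [-0.02, 0.06], [-0.18, 0.08]]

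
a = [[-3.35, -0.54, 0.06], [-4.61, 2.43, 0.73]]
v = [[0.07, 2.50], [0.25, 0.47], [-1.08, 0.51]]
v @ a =[[-11.76, 6.04, 1.83], [-3.0, 1.01, 0.36], [1.27, 1.82, 0.31]]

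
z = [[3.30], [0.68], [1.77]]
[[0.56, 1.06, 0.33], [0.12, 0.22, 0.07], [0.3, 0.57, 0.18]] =z@[[0.17,0.32,0.10]]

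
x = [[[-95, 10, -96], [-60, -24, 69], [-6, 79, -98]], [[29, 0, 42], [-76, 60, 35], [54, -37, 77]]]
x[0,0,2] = -96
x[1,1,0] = -76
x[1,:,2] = [42, 35, 77]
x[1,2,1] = -37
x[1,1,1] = 60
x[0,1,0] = -60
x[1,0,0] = 29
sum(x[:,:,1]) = 88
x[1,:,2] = [42, 35, 77]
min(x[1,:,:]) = -76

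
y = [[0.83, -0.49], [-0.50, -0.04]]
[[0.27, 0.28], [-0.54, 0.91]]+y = [[1.1, -0.21], [-1.04, 0.87]]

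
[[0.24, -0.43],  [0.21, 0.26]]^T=[[0.24, 0.21], [-0.43, 0.26]]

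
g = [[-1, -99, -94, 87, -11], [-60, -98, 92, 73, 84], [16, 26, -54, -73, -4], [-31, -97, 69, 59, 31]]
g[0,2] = -94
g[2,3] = -73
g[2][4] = -4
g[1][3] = 73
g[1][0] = -60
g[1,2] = 92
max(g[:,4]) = 84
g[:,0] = [-1, -60, 16, -31]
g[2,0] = 16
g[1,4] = 84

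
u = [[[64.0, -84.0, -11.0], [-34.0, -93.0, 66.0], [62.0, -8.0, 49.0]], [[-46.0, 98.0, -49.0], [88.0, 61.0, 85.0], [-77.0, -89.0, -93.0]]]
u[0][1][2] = 66.0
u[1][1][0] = 88.0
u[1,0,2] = -49.0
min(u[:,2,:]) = -93.0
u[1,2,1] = -89.0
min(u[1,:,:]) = -93.0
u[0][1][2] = 66.0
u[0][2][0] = 62.0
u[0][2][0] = 62.0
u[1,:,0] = [-46.0, 88.0, -77.0]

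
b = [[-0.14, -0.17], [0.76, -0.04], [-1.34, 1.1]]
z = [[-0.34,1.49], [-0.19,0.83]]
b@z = [[0.08, -0.35], [-0.25, 1.10], [0.25, -1.08]]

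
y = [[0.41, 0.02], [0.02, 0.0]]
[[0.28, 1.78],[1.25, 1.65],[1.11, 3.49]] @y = [[0.15,0.01], [0.55,0.02], [0.52,0.02]]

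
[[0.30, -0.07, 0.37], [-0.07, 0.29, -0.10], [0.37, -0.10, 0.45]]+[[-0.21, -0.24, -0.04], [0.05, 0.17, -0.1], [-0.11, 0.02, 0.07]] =[[0.09,-0.31,0.33],[-0.02,0.46,-0.20],[0.26,-0.08,0.52]]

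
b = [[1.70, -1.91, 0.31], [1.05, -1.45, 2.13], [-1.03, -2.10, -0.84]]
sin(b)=[[0.89, -3.57, -0.42],[1.32, -5.77, 2.53],[-2.55, -1.92, -4.65]]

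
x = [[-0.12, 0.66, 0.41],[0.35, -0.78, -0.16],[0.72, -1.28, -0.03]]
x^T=[[-0.12, 0.35, 0.72], [0.66, -0.78, -1.28], [0.41, -0.16, -0.03]]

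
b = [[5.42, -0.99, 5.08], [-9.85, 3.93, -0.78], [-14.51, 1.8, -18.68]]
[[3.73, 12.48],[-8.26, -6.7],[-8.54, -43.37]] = b @ [[1.41, 0.20], [1.33, -0.79], [-0.51, 2.09]]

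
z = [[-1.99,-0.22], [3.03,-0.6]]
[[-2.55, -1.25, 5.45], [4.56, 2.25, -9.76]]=z@ [[1.36, 0.67, -2.91], [-0.73, -0.36, 1.57]]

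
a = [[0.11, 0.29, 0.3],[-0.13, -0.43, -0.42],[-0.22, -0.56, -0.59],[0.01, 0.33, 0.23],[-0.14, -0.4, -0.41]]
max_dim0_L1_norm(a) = 2.01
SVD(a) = [[-0.32,  0.14,  0.47], [0.46,  0.08,  0.51], [0.63,  -0.34,  -0.42], [-0.29,  -0.92,  0.21], [0.44,  -0.1,  0.55]] @ diag([1.3307651479893219, 0.11466006970043251, 0.004145999668462271]) @ [[-0.23,  -0.69,  -0.69], [0.74,  -0.58,  0.34], [0.63,  0.43,  -0.64]]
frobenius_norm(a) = 1.34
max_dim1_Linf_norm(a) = 0.59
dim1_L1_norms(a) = [0.7, 0.98, 1.37, 0.57, 0.95]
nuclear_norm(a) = 1.45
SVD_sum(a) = [[0.10, 0.3, 0.30], [-0.14, -0.43, -0.42], [-0.19, -0.58, -0.58], [0.09, 0.27, 0.27], [-0.13, -0.41, -0.40]] + [[0.01,-0.01,0.01], [0.01,-0.01,0.0], [-0.03,0.02,-0.01], [-0.08,0.06,-0.04], [-0.01,0.01,-0.0]] + [[0.0,0.0,-0.0], [0.00,0.0,-0.0], [-0.00,-0.0,0.00], [0.0,0.0,-0.00], [0.00,0.00,-0.00]]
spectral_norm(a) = 1.33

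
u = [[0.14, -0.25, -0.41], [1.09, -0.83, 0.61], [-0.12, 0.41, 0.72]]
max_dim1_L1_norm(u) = 2.53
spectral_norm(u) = 1.50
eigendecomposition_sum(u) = [[0.15,-0.12,0.09], [1.01,-0.82,0.59], [-0.26,0.21,-0.15]] + [[0.10, 0.0, 0.06],  [0.09, 0.0, 0.06],  [-0.04, -0.00, -0.02]] + [[-0.11,-0.13,-0.56], [-0.01,-0.01,-0.04], [0.18,0.20,0.9]]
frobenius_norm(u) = 1.79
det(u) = -0.05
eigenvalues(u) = [-0.82, 0.07, 0.78]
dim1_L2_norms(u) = [0.5, 1.5, 0.84]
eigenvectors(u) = [[-0.15, -0.7, -0.53], [-0.96, -0.65, -0.04], [0.24, 0.28, 0.85]]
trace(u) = 0.03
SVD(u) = [[-0.06, 0.51, 0.86],[-1.00, -0.06, -0.03],[0.04, -0.86, 0.51]] @ diag([1.5023839394346827, 0.9705784255553239, 0.0319377265200906]) @ [[-0.73, 0.57, -0.37],  [0.11, -0.44, -0.89],  [0.67, 0.69, -0.26]]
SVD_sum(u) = [[0.07, -0.05, 0.03], [1.10, -0.86, 0.55], [-0.04, 0.03, -0.02]] + [[0.05, -0.22, -0.44], [-0.01, 0.03, 0.05], [-0.09, 0.37, 0.74]] + [[0.02,0.02,-0.01],[-0.00,-0.0,0.0],[0.01,0.01,-0.0]]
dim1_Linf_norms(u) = [0.41, 1.09, 0.72]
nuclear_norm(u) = 2.50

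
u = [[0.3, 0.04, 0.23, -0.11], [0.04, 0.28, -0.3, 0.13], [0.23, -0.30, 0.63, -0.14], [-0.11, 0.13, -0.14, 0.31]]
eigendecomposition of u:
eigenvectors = [[0.32, 0.53, 0.79, 0.04], [-0.41, -0.67, 0.61, 0.11], [0.79, -0.45, -0.04, 0.41], [-0.32, 0.26, -0.09, 0.91]]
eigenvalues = [0.93, -0.0, 0.33, 0.26]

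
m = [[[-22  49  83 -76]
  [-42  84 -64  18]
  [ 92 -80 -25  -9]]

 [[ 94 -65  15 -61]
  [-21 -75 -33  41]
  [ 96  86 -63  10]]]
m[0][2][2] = -25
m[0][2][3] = -9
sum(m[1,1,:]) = -88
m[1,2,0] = 96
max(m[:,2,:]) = 96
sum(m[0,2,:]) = -22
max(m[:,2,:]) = 96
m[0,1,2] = -64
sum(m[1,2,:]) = 129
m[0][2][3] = -9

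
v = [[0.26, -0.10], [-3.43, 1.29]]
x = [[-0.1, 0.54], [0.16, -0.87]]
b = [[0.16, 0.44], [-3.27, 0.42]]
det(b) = 1.51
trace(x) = -0.97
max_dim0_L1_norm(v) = 3.69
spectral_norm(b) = 3.30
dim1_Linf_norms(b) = [0.44, 3.27]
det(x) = 0.00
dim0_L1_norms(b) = [3.43, 0.86]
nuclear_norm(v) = 3.68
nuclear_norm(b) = 3.76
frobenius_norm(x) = 1.04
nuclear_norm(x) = 1.04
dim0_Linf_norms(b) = [3.27, 0.44]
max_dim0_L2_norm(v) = 3.44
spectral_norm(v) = 3.68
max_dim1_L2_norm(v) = 3.66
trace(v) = 1.55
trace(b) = 0.58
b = x + v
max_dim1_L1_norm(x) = 1.03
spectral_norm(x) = 1.04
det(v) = -0.01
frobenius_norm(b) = 3.33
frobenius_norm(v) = 3.68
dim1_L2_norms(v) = [0.28, 3.66]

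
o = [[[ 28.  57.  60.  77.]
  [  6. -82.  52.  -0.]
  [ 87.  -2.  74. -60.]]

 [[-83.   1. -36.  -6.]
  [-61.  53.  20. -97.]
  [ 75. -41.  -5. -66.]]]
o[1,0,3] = -6.0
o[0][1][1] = -82.0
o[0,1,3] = -0.0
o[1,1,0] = -61.0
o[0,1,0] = 6.0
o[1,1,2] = 20.0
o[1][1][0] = -61.0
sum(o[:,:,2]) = 165.0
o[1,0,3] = -6.0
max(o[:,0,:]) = 77.0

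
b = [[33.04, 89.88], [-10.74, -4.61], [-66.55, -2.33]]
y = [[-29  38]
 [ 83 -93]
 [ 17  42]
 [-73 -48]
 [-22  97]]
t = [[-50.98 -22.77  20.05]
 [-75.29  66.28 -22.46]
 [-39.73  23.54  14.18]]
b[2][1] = -2.33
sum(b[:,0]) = -44.25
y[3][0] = -73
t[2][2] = 14.18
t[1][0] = -75.29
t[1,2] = -22.46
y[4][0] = -22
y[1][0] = 83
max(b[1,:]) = -4.61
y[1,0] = 83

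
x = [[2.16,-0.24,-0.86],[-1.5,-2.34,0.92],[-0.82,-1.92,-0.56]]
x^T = [[2.16, -1.50, -0.82], [-0.24, -2.34, -1.92], [-0.86, 0.92, -0.56]]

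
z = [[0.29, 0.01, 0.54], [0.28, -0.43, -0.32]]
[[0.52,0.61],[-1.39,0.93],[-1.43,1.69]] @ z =[[0.32, -0.26, 0.09],[-0.14, -0.41, -1.05],[0.06, -0.74, -1.31]]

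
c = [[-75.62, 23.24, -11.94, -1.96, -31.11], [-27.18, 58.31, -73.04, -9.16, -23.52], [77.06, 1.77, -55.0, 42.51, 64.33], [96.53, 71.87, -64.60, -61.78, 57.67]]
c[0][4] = -31.11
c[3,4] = 57.67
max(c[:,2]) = -11.94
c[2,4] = 64.33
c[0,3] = -1.96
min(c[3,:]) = -64.6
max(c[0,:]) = 23.24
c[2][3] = 42.51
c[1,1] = 58.31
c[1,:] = [-27.18, 58.31, -73.04, -9.16, -23.52]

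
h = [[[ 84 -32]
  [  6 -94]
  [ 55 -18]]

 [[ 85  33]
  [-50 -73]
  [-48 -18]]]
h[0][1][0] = 6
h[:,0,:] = [[84, -32], [85, 33]]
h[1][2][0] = -48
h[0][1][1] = -94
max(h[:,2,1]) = -18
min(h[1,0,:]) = 33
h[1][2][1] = -18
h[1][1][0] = -50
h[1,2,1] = -18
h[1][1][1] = -73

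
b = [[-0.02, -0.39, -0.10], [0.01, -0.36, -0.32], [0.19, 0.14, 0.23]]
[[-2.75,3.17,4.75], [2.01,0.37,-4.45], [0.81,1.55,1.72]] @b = [[0.99, 0.60, 0.35],[-0.88, -1.54, -1.34],[0.33, -0.63, -0.18]]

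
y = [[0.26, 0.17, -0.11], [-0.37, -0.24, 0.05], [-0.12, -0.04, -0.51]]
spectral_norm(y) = 0.55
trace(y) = -0.49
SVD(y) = [[-0.51, -0.32, -0.8], [0.76, 0.26, -0.59], [0.40, -0.91, 0.11]] @ diag([0.5543704336964043, 0.523799688881076, 0.0027033629701847936]) @ [[-0.83, -0.51, -0.2], [-0.14, -0.16, 0.98], [-0.53, 0.84, 0.06]]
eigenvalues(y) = [0.06, -0.02, -0.53]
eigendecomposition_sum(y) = [[0.21, 0.12, -0.03], [-0.26, -0.15, 0.04], [-0.03, -0.02, 0.0]] + [[0.06, 0.05, -0.01], [-0.11, -0.09, 0.02], [-0.01, -0.01, 0.00]] + [[-0.01,  -0.00,  -0.07], [-0.0,  -0.0,  -0.00], [-0.09,  -0.02,  -0.51]]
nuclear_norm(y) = 1.08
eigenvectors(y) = [[-0.62, -0.50, 0.14], [0.78, 0.87, 0.00], [0.08, 0.05, 0.99]]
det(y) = 0.00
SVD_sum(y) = [[0.24,0.15,0.06], [-0.35,-0.22,-0.08], [-0.18,-0.11,-0.04]] + [[0.02, 0.03, -0.17],[-0.02, -0.02, 0.13],[0.06, 0.07, -0.47]] + [[0.0, -0.0, -0.00], [0.00, -0.0, -0.0], [-0.00, 0.0, 0.00]]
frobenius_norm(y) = 0.76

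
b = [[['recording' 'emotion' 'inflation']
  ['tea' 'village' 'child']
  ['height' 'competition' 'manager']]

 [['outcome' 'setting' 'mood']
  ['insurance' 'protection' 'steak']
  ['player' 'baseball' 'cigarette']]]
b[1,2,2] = 'cigarette'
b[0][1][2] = 'child'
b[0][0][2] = 'inflation'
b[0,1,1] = 'village'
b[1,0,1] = 'setting'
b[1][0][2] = 'mood'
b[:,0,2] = ['inflation', 'mood']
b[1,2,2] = 'cigarette'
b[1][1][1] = 'protection'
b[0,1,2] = 'child'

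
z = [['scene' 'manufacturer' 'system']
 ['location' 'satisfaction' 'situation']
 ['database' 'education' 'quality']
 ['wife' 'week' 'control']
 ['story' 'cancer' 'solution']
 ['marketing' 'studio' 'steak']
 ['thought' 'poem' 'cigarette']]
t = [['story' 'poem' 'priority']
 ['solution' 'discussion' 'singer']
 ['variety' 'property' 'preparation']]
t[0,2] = 'priority'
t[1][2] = 'singer'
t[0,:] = ['story', 'poem', 'priority']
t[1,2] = 'singer'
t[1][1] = 'discussion'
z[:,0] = ['scene', 'location', 'database', 'wife', 'story', 'marketing', 'thought']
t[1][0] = 'solution'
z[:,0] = ['scene', 'location', 'database', 'wife', 'story', 'marketing', 'thought']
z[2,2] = 'quality'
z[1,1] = 'satisfaction'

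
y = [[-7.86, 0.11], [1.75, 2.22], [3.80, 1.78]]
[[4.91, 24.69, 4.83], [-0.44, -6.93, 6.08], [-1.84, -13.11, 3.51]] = y @ [[-0.62, -3.15, -0.57],[0.29, -0.64, 3.19]]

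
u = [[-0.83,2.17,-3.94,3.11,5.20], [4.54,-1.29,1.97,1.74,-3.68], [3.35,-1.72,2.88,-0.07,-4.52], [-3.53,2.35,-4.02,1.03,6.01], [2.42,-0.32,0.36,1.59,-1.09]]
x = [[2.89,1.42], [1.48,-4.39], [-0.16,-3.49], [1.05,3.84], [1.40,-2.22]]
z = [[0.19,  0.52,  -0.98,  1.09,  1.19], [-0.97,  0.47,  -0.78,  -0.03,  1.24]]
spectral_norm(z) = 2.42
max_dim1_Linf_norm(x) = 4.39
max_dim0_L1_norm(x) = 15.36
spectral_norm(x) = 7.29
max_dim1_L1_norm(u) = 16.94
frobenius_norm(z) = 2.68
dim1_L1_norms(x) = [4.31, 5.87, 3.65, 4.89, 3.62]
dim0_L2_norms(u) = [7.13, 3.87, 6.63, 4.04, 9.92]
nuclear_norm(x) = 10.98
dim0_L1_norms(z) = [1.16, 0.99, 1.76, 1.12, 2.43]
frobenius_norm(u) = 14.98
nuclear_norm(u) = 19.33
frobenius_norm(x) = 8.17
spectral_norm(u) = 14.01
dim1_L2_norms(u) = [7.59, 6.54, 6.55, 8.45, 3.13]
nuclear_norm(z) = 3.57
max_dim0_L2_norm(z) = 1.72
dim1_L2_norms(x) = [3.22, 4.63, 3.49, 3.98, 2.62]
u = x @ z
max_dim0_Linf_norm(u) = 6.01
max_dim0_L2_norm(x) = 7.29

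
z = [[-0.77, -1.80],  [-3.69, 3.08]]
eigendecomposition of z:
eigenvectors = [[-0.81,0.33], [-0.58,-0.94]]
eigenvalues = [-2.06, 4.37]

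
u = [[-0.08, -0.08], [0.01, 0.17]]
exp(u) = [[0.92, -0.08],[0.01, 1.18]]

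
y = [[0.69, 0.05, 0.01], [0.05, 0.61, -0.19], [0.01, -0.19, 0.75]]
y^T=[[0.69,0.05,0.01], [0.05,0.61,-0.19], [0.01,-0.19,0.75]]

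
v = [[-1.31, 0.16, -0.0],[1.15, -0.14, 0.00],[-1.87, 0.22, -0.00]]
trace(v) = -1.45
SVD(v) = [[-0.51, 0.59, -0.62], [0.45, -0.43, -0.78], [-0.73, -0.68, -0.04]] @ diag([2.5746980426598354, 0.005476232611357382, -0.0]) @ [[0.99,-0.12,0.0], [0.12,0.99,0.00], [0.0,0.00,1.00]]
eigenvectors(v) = [[0.0, 0.01, 0.51], [0.0, 0.05, -0.45], [1.0, -1.0, 0.73]]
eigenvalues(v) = [-0.0, 0.0, -1.45]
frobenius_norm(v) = 2.57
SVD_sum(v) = [[-1.31, 0.16, 0.00],  [1.15, -0.14, 0.0],  [-1.87, 0.22, 0.0]] + [[0.00, 0.0, 0.0], [-0.0, -0.0, 0.0], [-0.0, -0.00, 0.0]] + [[-0.0,-0.0,0.00], [-0.0,-0.0,0.0], [-0.0,-0.00,0.0]]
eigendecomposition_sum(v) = [[-0.0, -0.0, -0.0], [-0.00, -0.00, -0.00], [-0.00, -0.0, -0.00]] + [[0.00, 0.0, 0.00], [0.00, 0.00, 0.0], [-0.01, -0.01, 0.0]] + [[-1.31, 0.16, -0.00], [1.15, -0.14, -0.0], [-1.86, 0.23, -0.00]]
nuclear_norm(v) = 2.58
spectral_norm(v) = 2.57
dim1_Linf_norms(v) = [1.31, 1.15, 1.87]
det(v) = 0.00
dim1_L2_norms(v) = [1.32, 1.16, 1.88]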